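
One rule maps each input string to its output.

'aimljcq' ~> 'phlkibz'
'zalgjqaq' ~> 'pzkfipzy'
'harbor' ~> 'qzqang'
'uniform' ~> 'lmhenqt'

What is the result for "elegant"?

skdfzmd

The pattern: swap the first and last characters, then shift every letter 1 place backward in the alphabet (wrapping around).
Applying both steps to "elegant": "tlegane", then "skdfzmd".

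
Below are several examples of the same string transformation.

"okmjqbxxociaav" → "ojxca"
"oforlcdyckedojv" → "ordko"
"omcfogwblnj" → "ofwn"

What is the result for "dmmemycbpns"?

decn

What's happening: keep one character in every 3, starting at position 1 (positions 1st, 4th, 7th, ...).
"dmmemycbpns" → "decn".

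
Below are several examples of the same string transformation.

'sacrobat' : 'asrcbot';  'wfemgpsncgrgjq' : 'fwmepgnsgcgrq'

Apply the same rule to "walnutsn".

awnltun

Rule — swap each adjacent pair of characters (1↔2, 3↔4, ...), then delete the last character.
On "walnutsn": the first step gives "awnltuns", and the second then gives "awnltun".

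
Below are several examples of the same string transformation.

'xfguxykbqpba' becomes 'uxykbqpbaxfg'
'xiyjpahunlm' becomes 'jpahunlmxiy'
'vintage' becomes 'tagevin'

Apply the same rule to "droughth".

ughthdro

In each case the input is transformed by: move the first 3 characters to the end (rotate left by 3).
For "droughth" the result is "ughthdro".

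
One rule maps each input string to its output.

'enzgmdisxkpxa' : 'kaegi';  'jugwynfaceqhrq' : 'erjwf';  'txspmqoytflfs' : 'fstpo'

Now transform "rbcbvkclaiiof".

In each case the input is transformed by: keep one character in every 3, starting at position 1 (positions 1st, 4th, 7th, ...), then move the first 3 characters to the end (rotate left by 3).
Starting from "rbcbvkclaiiof": after the first operation, "rbcif"; after the second, "ifrbc".

ifrbc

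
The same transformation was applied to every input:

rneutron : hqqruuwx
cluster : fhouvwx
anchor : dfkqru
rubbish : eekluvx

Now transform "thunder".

Rule — shift every letter 3 places forward in the alphabet (wrapping around), then sort the characters into alphabetical order.
Starting from "thunder": after the first operation, "wkxqghu"; after the second, "ghkquwx".

ghkquwx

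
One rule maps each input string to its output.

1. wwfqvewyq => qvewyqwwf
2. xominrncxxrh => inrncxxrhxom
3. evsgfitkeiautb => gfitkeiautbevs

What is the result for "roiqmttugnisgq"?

The pattern: move the first 3 characters to the end (rotate left by 3).
Applying that to "roiqmttugnisgq" gives "qmttugnisgqroi".

qmttugnisgqroi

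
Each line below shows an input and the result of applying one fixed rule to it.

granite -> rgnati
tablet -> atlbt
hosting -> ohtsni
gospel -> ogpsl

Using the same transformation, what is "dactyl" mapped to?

adtcl

Each output is the input with this applied: swap each adjacent pair of characters (1↔2, 3↔4, ...), then delete the last character.
Applying both steps to "dactyl": "adtcly", then "adtcl".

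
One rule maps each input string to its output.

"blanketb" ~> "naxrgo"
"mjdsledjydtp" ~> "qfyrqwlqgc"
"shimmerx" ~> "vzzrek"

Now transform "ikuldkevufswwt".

hyqxrihsfjjg

The transformation: delete the first 2 characters, then shift every letter 13 places forward in the alphabet (wrapping around) — i.e. ROT13.
Starting from "ikuldkevufswwt": after the first operation, "uldkevufswwt"; after the second, "hyqxrihsfjjg".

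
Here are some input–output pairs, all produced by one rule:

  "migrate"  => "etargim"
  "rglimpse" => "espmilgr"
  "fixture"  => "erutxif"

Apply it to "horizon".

noziroh

Rule — reverse the string.
For "horizon" the result is "noziroh".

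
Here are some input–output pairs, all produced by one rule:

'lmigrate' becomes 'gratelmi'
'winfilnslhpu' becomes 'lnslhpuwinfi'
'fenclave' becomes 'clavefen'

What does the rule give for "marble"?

Rule — swap the front and back halves of the string, then move the last character to the front.
Starting from "marble": after the first operation, "blemar"; after the second, "rblema".
(Check on "lmigrate": → "ratelmig" → "gratelmi" ✓)

rblema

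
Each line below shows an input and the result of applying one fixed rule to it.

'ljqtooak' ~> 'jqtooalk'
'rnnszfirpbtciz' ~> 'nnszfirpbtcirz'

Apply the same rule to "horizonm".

orizonhm

Looking at the pairs, the operation is to swap the first and last characters, then move the first character to the end.
On "horizonm": the first step gives "morizonh", and the second then gives "orizonhm".
(Check on "ljqtooak": → "kjqtooal" → "jqtooalk" ✓)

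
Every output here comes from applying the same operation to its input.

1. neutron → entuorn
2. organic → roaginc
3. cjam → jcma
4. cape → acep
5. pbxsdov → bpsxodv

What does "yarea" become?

ayera

The rule is to swap each adjacent pair of characters (1↔2, 3↔4, ...).
So "yarea" becomes "ayera".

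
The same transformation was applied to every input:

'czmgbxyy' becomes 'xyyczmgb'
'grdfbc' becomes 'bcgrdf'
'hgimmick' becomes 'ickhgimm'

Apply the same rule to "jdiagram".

The rule is to move the first character to the end, then swap the front and back halves of the string.
Working it through for "jdiagram": intermediate "diagramj", final "ramjdiag".

ramjdiag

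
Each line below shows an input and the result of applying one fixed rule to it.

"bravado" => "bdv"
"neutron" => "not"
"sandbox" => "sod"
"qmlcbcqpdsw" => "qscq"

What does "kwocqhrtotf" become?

Rule — take characters alternately from the front and the back (1st, last, 2nd, 2nd-last, ...), then keep one character in every 3, starting at position 1 (positions 1st, 4th, 7th, ...).
Doing the same to "kwocqhrtotf": "ktcr".

ktcr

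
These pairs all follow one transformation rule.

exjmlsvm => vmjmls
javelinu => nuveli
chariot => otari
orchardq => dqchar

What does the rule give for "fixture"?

rextu

In each case the input is transformed by: delete the first 2 characters, then move the last 2 characters to the front (rotate right by 2).
"fixture" → "xture" → "rextu".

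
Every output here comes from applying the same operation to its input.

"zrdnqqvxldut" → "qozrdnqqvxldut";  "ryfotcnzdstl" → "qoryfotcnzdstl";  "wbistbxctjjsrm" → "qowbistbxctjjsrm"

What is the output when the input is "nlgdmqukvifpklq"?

The pattern: prepend "qo".
"nlgdmqukvifpklq" → "qonlgdmqukvifpklq".

qonlgdmqukvifpklq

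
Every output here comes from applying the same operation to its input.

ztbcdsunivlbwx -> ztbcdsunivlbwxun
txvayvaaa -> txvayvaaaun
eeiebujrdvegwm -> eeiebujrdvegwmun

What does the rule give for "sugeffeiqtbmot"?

sugeffeiqtbmotun

In each case the input is transformed by: append "un".
So "sugeffeiqtbmot" becomes "sugeffeiqtbmotun".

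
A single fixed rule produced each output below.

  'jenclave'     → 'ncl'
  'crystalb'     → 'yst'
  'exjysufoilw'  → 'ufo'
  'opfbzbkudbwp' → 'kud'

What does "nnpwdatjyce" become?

The transformation: delete the last 3 characters, then keep only the last 3 characters.
Working it through for "nnpwdatjyce": intermediate "nnpwdatj", final "atj".

atj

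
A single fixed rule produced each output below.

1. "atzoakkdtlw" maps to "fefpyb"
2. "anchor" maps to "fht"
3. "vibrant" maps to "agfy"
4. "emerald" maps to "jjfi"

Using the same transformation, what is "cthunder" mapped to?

hmsj

The pattern: keep every other character starting from the first (positions 1st, 3rd, 5th, ...), then shift every letter 5 places forward in the alphabet (wrapping around).
Applying both steps to "cthunder": "chne", then "hmsj".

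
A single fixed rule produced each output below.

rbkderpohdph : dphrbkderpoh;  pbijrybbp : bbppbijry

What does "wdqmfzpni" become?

pniwdqmfz

The transformation: move the last 3 characters to the front (rotate right by 3).
So "wdqmfzpni" becomes "pniwdqmfz".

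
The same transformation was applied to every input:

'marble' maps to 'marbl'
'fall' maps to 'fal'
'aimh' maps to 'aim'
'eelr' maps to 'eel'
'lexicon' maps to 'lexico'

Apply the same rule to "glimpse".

glimps

Looking at the pairs, the operation is to delete the last character.
Applying that to "glimpse" gives "glimps".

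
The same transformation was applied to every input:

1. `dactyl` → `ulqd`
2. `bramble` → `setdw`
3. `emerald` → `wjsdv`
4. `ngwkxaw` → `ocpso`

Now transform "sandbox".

Each output is the input with this applied: shift every letter 8 places backward in the alphabet (wrapping around), then delete the first 2 characters.
"sandbox" → "ksfvtgp" → "fvtgp".

fvtgp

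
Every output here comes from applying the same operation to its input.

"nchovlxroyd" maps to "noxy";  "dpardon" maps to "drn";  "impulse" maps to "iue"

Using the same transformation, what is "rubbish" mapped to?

rbh

Each output is the input with this applied: keep one character in every 3, starting at position 1 (positions 1st, 4th, 7th, ...).
So "rubbish" becomes "rbh".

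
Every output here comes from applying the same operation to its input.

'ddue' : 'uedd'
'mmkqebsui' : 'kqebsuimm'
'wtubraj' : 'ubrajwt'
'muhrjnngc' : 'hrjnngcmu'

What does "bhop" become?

opbh

The transformation: move the first 2 characters to the end (rotate left by 2).
"bhop" → "opbh".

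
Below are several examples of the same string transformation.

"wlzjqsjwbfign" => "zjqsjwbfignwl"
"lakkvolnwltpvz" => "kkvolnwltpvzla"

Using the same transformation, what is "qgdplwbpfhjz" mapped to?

dplwbpfhjzqg

The transformation: move the first 2 characters to the end (rotate left by 2).
Doing the same to "qgdplwbpfhjz": "dplwbpfhjzqg".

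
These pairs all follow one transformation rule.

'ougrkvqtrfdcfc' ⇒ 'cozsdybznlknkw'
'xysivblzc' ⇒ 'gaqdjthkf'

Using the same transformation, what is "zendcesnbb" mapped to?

mvlkmavjjh

The pattern: move the first character to the end, then shift every letter 8 places forward in the alphabet (wrapping around).
On "zendcesnbb": the first step gives "endcesnbbz", and the second then gives "mvlkmavjjh".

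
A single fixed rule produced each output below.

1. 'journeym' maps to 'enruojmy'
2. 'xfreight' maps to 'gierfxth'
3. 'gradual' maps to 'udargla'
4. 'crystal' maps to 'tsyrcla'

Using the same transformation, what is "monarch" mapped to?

Looking at the pairs, the operation is to move the last 2 characters to the front (rotate right by 2), then reverse the string.
For "monarch", step one produces "chmonar"; step two turns that into "ranomhc".

ranomhc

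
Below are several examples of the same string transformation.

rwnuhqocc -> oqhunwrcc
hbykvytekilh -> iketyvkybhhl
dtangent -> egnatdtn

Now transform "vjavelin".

levajvni

In each case the input is transformed by: reverse the string, then move the first 2 characters to the end (rotate left by 2).
Starting from "vjavelin": after the first operation, "nilevajv"; after the second, "levajvni".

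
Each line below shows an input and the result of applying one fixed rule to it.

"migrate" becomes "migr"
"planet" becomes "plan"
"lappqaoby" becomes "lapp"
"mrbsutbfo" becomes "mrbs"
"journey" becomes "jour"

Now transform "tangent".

tang

Each output is the input with this applied: keep only the first 4 characters.
For "tangent" the result is "tang".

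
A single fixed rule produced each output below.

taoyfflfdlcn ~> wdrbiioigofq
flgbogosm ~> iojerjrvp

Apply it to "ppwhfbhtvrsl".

The transformation: shift every letter 3 places forward in the alphabet (wrapping around).
Doing the same to "ppwhfbhtvrsl": "sszkiekwyuvo".

sszkiekwyuvo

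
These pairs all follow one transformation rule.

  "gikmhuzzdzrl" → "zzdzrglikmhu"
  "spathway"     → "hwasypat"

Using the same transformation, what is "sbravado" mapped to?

vadsobra

The transformation: swap the first and last characters, then swap the front and back halves of the string.
Starting from "sbravado": after the first operation, "obravads"; after the second, "vadsobra".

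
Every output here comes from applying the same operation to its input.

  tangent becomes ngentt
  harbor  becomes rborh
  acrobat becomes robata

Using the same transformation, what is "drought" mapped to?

The pattern: move the first 2 characters to the end (rotate left by 2), then delete the last character.
Applying both steps to "drought": "oughtdr", then "oughtd".

oughtd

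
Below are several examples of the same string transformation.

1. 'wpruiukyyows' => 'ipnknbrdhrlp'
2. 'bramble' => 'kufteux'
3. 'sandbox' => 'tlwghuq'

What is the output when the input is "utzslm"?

The pattern: shift every letter 7 places backward in the alphabet (wrapping around), then swap each adjacent pair of characters (1↔2, 3↔4, ...).
"utzslm" → "nmslef" → "mnlsfe".

mnlsfe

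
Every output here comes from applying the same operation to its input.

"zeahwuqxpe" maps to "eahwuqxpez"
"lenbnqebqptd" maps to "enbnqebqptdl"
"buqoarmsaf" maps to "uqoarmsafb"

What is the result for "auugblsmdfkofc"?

uugblsmdfkofca

Rule — move the first character to the end.
Applying that to "auugblsmdfkofc" gives "uugblsmdfkofca".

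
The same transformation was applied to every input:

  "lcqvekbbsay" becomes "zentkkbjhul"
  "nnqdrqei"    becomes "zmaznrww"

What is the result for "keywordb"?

Looking at the pairs, the operation is to move the first 2 characters to the end (rotate left by 2), then shift every letter 9 places forward in the alphabet (wrapping around).
Starting from "keywordb": after the first operation, "ywordbke"; after the second, "hfxamktn".

hfxamktn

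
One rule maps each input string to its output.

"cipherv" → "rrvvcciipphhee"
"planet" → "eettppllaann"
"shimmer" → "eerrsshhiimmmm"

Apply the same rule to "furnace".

The rule is to move the last 2 characters to the front (rotate right by 2), then double every character.
For "furnace" the result is "cceeffuurrnnaa".

cceeffuurrnnaa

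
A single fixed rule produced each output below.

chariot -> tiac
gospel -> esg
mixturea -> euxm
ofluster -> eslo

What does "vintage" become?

In each case the input is transformed by: keep every other character starting from the first (positions 1st, 3rd, 5th, ...), then reverse the string.
"vintage" → "eanv".

eanv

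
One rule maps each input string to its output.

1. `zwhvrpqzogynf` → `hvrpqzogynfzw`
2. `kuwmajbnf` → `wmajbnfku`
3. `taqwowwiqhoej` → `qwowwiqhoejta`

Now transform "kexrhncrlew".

xrhncrlewke

Looking at the pairs, the operation is to move the first 2 characters to the end (rotate left by 2).
For "kexrhncrlew" the result is "xrhncrlewke".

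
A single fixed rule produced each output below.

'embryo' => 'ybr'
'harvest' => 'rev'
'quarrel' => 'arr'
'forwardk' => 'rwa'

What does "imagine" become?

Rule — take characters alternately from the front and the back (1st, last, 2nd, 2nd-last, ...), then keep only the last 3 characters.
For "imagine", step one produces "iemnaig"; step two turns that into "aig".

aig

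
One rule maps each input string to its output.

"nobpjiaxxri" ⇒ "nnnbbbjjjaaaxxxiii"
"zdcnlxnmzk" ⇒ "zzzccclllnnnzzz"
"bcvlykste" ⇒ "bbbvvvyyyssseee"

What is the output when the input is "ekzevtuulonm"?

In each case the input is transformed by: keep every other character starting from the first (positions 1st, 3rd, 5th, ...), then repeat every character 3 times.
Working it through for "ekzevtuulonm": intermediate "ezvuln", final "eeezzzvvvuuulllnnn".

eeezzzvvvuuulllnnn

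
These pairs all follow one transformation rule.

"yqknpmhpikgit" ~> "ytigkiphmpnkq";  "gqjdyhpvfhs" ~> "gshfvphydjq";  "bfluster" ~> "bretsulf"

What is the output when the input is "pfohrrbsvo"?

Rule — reverse the string, then move the last character to the front.
Starting from "pfohrrbsvo": after the first operation, "ovsbrrhofp"; after the second, "povsbrrhof".

povsbrrhof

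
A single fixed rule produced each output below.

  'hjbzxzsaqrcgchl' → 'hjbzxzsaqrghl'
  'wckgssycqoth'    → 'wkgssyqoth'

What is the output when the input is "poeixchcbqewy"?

poeixhbqewy

Looking at the pairs, the operation is to remove every "c".
For "poeixchcbqewy" the result is "poeixhbqewy".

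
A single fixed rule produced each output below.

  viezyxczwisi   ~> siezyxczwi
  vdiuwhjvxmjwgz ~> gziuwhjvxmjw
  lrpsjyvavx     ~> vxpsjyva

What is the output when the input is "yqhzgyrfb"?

fbhzgyr

Each output is the input with this applied: delete the first 2 characters, then move the last 2 characters to the front (rotate right by 2).
Applying both steps to "yqhzgyrfb": "hzgyrfb", then "fbhzgyr".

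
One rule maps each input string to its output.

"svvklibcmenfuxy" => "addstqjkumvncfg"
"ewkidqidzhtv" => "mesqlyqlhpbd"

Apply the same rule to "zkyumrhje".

hsgcuzprm

The rule is to shift every letter 8 places forward in the alphabet (wrapping around).
So "zkyumrhje" becomes "hsgcuzprm".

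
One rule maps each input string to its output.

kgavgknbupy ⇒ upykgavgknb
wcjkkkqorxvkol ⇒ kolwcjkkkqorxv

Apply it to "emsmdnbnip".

What's happening: move the last 3 characters to the front (rotate right by 3).
On "emsmdnbnip" that produces "nipemsmdnb".

nipemsmdnb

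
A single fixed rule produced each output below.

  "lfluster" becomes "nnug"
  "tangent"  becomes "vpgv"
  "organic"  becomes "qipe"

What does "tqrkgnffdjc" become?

vtihfe

Looking at the pairs, the operation is to shift every letter 2 places forward in the alphabet (wrapping around), then keep every other character starting from the first (positions 1st, 3rd, 5th, ...).
Applying both steps to "tqrkgnffdjc": "vstmiphhfle", then "vtihfe".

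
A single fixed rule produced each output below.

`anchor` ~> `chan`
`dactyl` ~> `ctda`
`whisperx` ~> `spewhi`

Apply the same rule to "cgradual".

The rule is to delete the last 2 characters, then swap the front and back halves of the string.
For "cgradual", step one produces "cgradu"; step two turns that into "aducgr".

aducgr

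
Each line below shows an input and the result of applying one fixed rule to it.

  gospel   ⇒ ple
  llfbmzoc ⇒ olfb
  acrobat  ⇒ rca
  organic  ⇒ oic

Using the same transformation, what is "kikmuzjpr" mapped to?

Rule — sort the characters into reverse alphabetical order, then keep every other character starting from the second (positions 2nd, 4th, 6th, ...).
"kikmuzjpr" → "zurpmkkji" → "upkj".

upkj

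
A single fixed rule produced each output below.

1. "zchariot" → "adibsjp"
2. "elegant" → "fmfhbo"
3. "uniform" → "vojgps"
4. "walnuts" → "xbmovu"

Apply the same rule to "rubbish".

In each case the input is transformed by: shift every letter 1 place forward in the alphabet (wrapping around), then delete the last character.
Starting from "rubbish": after the first operation, "svccjti"; after the second, "svccjt".

svccjt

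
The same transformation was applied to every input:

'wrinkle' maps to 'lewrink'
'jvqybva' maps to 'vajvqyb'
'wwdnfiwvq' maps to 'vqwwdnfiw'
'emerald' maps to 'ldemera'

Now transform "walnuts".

What's happening: move the last 2 characters to the front (rotate right by 2).
"walnuts" → "tswalnu".

tswalnu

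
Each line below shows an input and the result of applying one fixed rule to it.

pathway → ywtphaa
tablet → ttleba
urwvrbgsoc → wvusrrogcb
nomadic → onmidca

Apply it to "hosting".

Looking at the pairs, the operation is to sort the characters into reverse alphabetical order.
On "hosting" that produces "tsonihg".

tsonihg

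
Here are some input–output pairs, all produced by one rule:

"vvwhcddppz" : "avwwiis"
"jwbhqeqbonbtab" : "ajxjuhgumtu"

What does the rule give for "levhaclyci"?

Looking at the pairs, the operation is to shift every letter 7 places backward in the alphabet (wrapping around), then delete the first 3 characters.
"levhaclyci" → "exoatvervb" → "atvervb".

atvervb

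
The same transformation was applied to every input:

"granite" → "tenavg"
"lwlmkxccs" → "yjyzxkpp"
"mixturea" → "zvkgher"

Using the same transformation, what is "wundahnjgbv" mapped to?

jhaqnuawto

What's happening: delete the last character, then shift every letter 13 places forward in the alphabet (wrapping around) — i.e. ROT13.
Starting from "wundahnjgbv": after the first operation, "wundahnjgb"; after the second, "jhaqnuawto".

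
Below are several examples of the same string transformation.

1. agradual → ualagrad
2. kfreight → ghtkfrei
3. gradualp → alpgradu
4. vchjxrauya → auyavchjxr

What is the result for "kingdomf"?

In each case the input is transformed by: move the first character to the end, then swap the front and back halves of the string.
"kingdomf" → "omfkingd".

omfkingd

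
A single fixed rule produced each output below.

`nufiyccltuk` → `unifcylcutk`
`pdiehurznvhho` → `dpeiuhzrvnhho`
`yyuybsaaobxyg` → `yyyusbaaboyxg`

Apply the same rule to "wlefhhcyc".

What's happening: swap each adjacent pair of characters (1↔2, 3↔4, ...).
For "wlefhhcyc" the result is "lwfehhycc".

lwfehhycc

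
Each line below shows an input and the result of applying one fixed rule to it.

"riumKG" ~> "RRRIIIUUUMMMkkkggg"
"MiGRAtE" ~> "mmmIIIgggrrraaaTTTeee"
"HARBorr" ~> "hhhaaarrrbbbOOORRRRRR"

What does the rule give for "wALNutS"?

WWWaaalllnnnUUUTTTsss

The rule is to flip the case of every letter, then repeat every character 3 times.
For "wALNutS", step one produces "WalnUTs"; step two turns that into "WWWaaalllnnnUUUTTTsss".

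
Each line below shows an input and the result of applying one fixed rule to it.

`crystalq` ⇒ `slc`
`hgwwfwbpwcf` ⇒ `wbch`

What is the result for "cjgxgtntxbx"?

Looking at the pairs, the operation is to keep one character in every 3, starting at position 1 (positions 1st, 4th, 7th, ...), then move the first character to the end.
On "cjgxgtntxbx": the first step gives "cxnb", and the second then gives "xnbc".
(Check on "crystalq": → "csl" → "slc" ✓)

xnbc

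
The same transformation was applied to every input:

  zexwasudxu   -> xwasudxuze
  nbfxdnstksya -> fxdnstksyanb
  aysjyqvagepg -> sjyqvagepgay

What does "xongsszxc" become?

ngsszxcxo

In each case the input is transformed by: move the first 2 characters to the end (rotate left by 2).
Applying that to "xongsszxc" gives "ngsszxcxo".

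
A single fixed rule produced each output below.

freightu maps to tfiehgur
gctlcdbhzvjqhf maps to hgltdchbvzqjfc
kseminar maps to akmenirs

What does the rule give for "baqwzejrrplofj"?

fbwqezrjprolja

In each case the input is transformed by: swap each adjacent pair of characters (1↔2, 3↔4, ...), then swap the first and last characters.
Working it through for "baqwzejrrplofj": intermediate "abwqezrjproljf", final "fbwqezrjprolja".
(Check on "freightu": → "rfiehgut" → "tfiehgur" ✓)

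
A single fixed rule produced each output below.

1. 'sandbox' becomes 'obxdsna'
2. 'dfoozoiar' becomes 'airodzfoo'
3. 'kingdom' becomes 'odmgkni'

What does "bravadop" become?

odpabvra

Looking at the pairs, the operation is to move the last 2 characters to the front (rotate right by 2), then take characters alternately from the front and the back (1st, last, 2nd, 2nd-last, ...).
Doing the same to "bravadop": "odpabvra".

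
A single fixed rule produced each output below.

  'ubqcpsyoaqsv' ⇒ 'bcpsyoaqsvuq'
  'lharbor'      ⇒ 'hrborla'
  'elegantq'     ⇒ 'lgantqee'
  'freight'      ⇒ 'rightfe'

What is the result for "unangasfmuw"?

nngasfmuwua

The rule is to move the first 2 characters to the end (rotate left by 2), then swap the first and last characters.
On "unangasfmuw" that produces "nngasfmuwua".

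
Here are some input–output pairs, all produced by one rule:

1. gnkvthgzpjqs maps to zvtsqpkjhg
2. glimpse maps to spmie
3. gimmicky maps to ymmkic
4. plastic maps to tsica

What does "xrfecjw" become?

What's happening: delete the first 2 characters, then sort the characters into reverse alphabetical order.
For "xrfecjw", step one produces "fecjw"; step two turns that into "wjfec".

wjfec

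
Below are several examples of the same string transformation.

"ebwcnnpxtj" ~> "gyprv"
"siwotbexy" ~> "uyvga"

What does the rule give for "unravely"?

wtxn

In each case the input is transformed by: shift every letter 2 places forward in the alphabet (wrapping around), then keep every other character starting from the first (positions 1st, 3rd, 5th, ...).
For "unravely", step one produces "wptcxgna"; step two turns that into "wtxn".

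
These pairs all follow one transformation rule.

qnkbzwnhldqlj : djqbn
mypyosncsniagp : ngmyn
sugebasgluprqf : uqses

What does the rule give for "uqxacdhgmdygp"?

dpuah

Looking at the pairs, the operation is to keep one character in every 3, starting at position 1 (positions 1st, 4th, 7th, ...), then move the first 3 characters to the end (rotate left by 3).
Applying both steps to "uqxacdhgmdygp": "uahdp", then "dpuah".
(Check on "mypyosncsniagp": → "mynng" → "ngmyn" ✓)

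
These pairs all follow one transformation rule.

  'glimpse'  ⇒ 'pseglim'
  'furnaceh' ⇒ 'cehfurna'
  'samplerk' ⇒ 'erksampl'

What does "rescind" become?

indresc

The pattern: move the last 3 characters to the front (rotate right by 3).
"rescind" → "indresc".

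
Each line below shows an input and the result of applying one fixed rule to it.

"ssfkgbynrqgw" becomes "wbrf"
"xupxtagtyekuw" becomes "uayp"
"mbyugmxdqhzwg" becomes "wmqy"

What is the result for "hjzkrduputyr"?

rduz

Rule — keep one character in every 3, starting at position 3 (positions 3rd, 6th, 9th, ...), then swap the first and last characters.
Working it through for "hjzkrduputyr": intermediate "zdur", final "rduz".
(Check on "mbyugmxdqhzwg": → "ymqw" → "wmqy" ✓)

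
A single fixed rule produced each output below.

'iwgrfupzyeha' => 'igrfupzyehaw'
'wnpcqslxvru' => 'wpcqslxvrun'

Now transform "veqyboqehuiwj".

vqyboqehuiwje

What's happening: move the first character to the end, then swap the first and last characters.
For "veqyboqehuiwj", step one produces "eqyboqehuiwjv"; step two turns that into "vqyboqehuiwje".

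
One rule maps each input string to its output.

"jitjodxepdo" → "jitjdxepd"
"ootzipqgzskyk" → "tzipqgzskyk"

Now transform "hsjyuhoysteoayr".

hsjyuhysteayr

Looking at the pairs, the operation is to remove every "o".
So "hsjyuhoysteoayr" becomes "hsjyuhysteayr".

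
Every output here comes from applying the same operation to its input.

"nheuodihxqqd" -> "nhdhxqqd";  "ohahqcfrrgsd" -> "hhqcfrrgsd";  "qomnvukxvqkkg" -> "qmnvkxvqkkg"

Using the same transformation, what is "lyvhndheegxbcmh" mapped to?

Looking at the pairs, the operation is to remove every vowel.
"lyvhndheegxbcmh" → "lyvhndhgxbcmh".

lyvhndhgxbcmh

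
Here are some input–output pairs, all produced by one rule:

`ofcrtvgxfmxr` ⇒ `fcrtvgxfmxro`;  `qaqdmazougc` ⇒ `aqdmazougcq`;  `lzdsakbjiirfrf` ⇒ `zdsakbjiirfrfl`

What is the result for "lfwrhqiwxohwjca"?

The pattern: move the first character to the end.
On "lfwrhqiwxohwjca" that produces "fwrhqiwxohwjcal".

fwrhqiwxohwjcal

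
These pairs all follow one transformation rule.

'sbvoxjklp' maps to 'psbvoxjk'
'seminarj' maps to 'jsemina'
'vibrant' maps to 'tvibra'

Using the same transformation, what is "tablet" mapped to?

In each case the input is transformed by: move the last character to the front, then delete the last character.
Starting from "tablet": after the first operation, "ttable"; after the second, "ttabl".

ttabl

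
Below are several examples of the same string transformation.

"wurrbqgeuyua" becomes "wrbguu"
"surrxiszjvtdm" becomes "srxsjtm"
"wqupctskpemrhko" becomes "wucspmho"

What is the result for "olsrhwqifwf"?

The transformation: keep every other character starting from the first (positions 1st, 3rd, 5th, ...).
So "olsrhwqifwf" becomes "oshqff".

oshqff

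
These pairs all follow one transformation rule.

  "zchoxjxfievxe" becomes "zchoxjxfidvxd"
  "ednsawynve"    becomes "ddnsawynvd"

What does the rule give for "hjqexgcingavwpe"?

hjqdxgcingavwpd

The transformation: replace every "e" with "d".
Applying that to "hjqexgcingavwpe" gives "hjqdxgcingavwpd".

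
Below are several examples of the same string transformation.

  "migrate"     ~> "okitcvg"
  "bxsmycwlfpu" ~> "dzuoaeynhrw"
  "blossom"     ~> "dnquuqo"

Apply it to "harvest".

Looking at the pairs, the operation is to shift every letter 2 places forward in the alphabet (wrapping around).
Applying that to "harvest" gives "jctxguv".

jctxguv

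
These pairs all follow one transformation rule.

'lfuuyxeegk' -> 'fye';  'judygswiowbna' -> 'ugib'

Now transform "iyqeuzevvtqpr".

The rule is to keep one character in every 3, starting at position 2 (positions 2nd, 5th, 8th, ...).
Applying that to "iyqeuzevvtqpr" gives "yuvq".

yuvq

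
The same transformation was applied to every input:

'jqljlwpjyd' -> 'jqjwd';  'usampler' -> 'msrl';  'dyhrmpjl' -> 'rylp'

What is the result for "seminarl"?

The rule is to keep every other character starting from the second (positions 2nd, 4th, 6th, ...), then swap each adjacent pair of characters (1↔2, 3↔4, ...).
Working it through for "seminarl": intermediate "eial", final "iela".
(Check on "usampler": → "smlr" → "msrl" ✓)

iela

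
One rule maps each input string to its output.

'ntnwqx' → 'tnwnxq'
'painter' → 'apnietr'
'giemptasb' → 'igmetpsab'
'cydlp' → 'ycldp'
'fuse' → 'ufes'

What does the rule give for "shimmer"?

hsmiemr

The rule is to swap each adjacent pair of characters (1↔2, 3↔4, ...).
"shimmer" → "hsmiemr".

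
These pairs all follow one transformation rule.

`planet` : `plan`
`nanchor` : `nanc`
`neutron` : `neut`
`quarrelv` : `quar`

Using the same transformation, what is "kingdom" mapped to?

Rule — keep only the first 4 characters.
For "kingdom" the result is "king".

king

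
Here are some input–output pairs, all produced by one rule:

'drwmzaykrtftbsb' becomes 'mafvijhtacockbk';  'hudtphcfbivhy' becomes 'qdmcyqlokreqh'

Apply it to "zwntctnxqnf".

Rule — shift every letter 9 places forward in the alphabet (wrapping around).
So "zwntctnxqnf" becomes "ifwclcwgzwo".

ifwclcwgzwo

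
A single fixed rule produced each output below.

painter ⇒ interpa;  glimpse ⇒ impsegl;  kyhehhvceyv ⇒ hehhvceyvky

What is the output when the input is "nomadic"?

madicno

The pattern: move the first 2 characters to the end (rotate left by 2).
So "nomadic" becomes "madicno".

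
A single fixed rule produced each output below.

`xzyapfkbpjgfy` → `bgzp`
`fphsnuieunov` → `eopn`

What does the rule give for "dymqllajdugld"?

In each case the input is transformed by: keep one character in every 3, starting at position 2 (positions 2nd, 5th, 8th, ...), then swap the front and back halves of the string.
Working it through for "dymqllajdugld": intermediate "yljg", final "jgyl".

jgyl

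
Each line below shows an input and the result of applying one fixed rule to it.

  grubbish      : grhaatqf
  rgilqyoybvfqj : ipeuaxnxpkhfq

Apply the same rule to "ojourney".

What's happening: shift every letter 1 place backward in the alphabet (wrapping around), then reverse the string.
Working it through for "ojourney": intermediate "nintqmdx", final "xdmqtnin".

xdmqtnin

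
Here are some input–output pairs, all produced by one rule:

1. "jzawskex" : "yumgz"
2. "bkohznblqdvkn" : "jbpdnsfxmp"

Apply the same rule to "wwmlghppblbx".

Rule — delete the first 3 characters, then shift every letter 2 places forward in the alphabet (wrapping around).
Doing the same to "wwmlghppblbx": "nijrrdndz".
(Check on "bkohznblqdvkn": → "hznblqdvkn" → "jbpdnsfxmp" ✓)

nijrrdndz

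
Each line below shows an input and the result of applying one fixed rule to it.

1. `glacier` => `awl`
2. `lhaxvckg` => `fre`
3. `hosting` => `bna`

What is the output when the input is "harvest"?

Looking at the pairs, the operation is to keep one character in every 3, starting at position 1 (positions 1st, 4th, 7th, ...), then shift every letter 6 places backward in the alphabet (wrapping around).
Starting from "harvest": after the first operation, "hvt"; after the second, "bpn".

bpn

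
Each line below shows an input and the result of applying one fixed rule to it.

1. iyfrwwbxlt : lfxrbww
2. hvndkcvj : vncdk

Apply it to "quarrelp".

laerr

The rule is to take characters alternately from the front and the back (1st, last, 2nd, 2nd-last, ...), then delete the first 3 characters.
For "quarrelp", step one produces "qpulaerr"; step two turns that into "laerr".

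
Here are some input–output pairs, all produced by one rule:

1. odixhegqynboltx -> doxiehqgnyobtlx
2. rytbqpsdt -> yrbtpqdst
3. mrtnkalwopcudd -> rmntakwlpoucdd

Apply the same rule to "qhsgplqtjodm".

The pattern: swap each adjacent pair of characters (1↔2, 3↔4, ...).
"qhsgplqtjodm" → "hqgslptqojmd".

hqgslptqojmd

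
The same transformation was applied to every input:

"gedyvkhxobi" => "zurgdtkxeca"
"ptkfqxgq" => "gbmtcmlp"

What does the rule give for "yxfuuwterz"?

bqqspanvut

The transformation: move the first 2 characters to the end (rotate left by 2), then shift every letter 4 places backward in the alphabet (wrapping around).
Applying that to "yxfuuwterz" gives "bqqspanvut".
(Check on "gedyvkhxobi": → "dyvkhxobige" → "zurgdtkxeca" ✓)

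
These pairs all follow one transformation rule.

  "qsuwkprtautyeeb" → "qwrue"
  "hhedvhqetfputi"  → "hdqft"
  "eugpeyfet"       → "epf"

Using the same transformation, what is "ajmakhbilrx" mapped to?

aabr

Looking at the pairs, the operation is to keep one character in every 3, starting at position 1 (positions 1st, 4th, 7th, ...).
So "ajmakhbilrx" becomes "aabr".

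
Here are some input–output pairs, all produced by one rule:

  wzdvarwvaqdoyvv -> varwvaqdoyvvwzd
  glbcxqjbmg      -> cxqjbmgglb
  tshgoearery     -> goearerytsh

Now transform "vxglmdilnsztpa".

The transformation: move the first 3 characters to the end (rotate left by 3).
Applying that to "vxglmdilnsztpa" gives "lmdilnsztpavxg".

lmdilnsztpavxg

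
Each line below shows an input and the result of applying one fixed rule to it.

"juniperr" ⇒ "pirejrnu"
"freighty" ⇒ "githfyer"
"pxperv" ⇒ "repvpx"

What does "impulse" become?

Each output is the input with this applied: move the first 3 characters to the end (rotate left by 3), then swap each adjacent pair of characters (1↔2, 3↔4, ...).
Starting from "impulse": after the first operation, "ulseimp"; after the second, "luesmip".

luesmip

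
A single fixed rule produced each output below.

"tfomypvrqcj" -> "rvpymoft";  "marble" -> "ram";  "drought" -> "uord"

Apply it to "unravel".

arnu

Looking at the pairs, the operation is to delete the last 3 characters, then reverse the string.
"unravel" → "arnu".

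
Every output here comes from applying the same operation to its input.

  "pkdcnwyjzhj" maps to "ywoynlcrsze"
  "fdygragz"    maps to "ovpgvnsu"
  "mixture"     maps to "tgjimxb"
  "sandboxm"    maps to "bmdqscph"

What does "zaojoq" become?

Rule — shift every letter 11 places backward in the alphabet (wrapping around), then reverse the string.
On "zaojoq": the first step gives "opdydf", and the second then gives "fdydpo".

fdydpo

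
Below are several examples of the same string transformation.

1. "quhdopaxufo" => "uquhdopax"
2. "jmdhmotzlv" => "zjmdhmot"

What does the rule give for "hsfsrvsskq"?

shsfsrvs

What's happening: delete the last 2 characters, then move the last character to the front.
So "hsfsrvsskq" becomes "shsfsrvs".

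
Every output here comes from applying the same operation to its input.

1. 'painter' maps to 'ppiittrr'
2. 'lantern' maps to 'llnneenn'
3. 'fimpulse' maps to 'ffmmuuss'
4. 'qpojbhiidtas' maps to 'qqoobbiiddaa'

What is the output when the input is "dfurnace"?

In each case the input is transformed by: keep every other character starting from the first (positions 1st, 3rd, 5th, ...), then double every character.
"dfurnace" → "dduunncc".

dduunncc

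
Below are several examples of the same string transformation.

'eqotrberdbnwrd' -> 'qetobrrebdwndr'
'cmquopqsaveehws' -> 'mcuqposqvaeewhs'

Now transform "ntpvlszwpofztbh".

Rule — swap each adjacent pair of characters (1↔2, 3↔4, ...).
For "ntpvlszwpofztbh" the result is "tnvpslwzopzfbth".

tnvpslwzopzfbth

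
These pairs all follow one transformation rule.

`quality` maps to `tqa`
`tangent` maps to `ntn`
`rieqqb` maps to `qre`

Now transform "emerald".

lee

What's happening: move the last 3 characters to the front (rotate right by 3), then keep every other character starting from the second (positions 2nd, 4th, 6th, ...).
"emerald" → "aldemer" → "lee".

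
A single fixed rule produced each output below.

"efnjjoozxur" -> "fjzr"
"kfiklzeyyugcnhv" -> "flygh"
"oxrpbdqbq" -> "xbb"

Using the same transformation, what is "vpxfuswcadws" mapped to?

Rule — keep one character in every 3, starting at position 2 (positions 2nd, 5th, 8th, ...).
Applying that to "vpxfuswcadws" gives "pucw".

pucw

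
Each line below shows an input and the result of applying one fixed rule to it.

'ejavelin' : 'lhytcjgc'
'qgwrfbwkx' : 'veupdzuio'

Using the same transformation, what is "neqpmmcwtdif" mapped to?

Looking at the pairs, the operation is to shift every letter 2 places backward in the alphabet (wrapping around), then swap the first and last characters.
Applying that to "neqpmmcwtdif" gives "dconkkaurbgl".

dconkkaurbgl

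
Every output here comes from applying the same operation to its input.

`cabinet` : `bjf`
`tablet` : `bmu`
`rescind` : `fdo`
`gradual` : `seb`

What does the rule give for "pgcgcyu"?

hhz

The transformation: keep every other character starting from the second (positions 2nd, 4th, 6th, ...), then shift every letter 1 place forward in the alphabet (wrapping around).
Starting from "pgcgcyu": after the first operation, "ggy"; after the second, "hhz".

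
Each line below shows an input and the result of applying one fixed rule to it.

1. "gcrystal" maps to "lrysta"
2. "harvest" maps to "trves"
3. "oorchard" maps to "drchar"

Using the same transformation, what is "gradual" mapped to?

The pattern: delete the first 2 characters, then move the last character to the front.
"gradual" → "adual" → "ladua".

ladua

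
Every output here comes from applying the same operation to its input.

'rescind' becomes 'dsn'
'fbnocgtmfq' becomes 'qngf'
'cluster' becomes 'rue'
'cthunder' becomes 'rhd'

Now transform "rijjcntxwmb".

The rule is to move the last character to the front, then keep one character in every 3, starting at position 1 (positions 1st, 4th, 7th, ...).
Starting from "rijjcntxwmb": after the first operation, "brijjcntxwm"; after the second, "bjnw".

bjnw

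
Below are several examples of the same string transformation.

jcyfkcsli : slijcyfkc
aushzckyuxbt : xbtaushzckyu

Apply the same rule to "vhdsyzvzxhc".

The pattern: move the last 3 characters to the front (rotate right by 3).
Applying that to "vhdsyzvzxhc" gives "xhcvhdsyzvz".

xhcvhdsyzvz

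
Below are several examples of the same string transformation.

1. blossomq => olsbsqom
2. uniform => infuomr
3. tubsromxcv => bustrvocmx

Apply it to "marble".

rabmle

Rule — move the first 2 characters to the end (rotate left by 2), then take characters alternately from the front and the back (1st, last, 2nd, 2nd-last, ...).
On "marble": the first step gives "rblema", and the second then gives "rabmle".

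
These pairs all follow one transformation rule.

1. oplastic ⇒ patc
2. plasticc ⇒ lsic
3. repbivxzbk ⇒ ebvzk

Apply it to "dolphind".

opid

Looking at the pairs, the operation is to keep every other character starting from the second (positions 2nd, 4th, 6th, ...).
Doing the same to "dolphind": "opid".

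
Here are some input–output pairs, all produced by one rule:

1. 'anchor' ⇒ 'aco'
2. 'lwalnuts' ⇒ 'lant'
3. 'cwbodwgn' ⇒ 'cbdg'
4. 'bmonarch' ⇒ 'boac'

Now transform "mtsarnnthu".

Looking at the pairs, the operation is to keep every other character starting from the first (positions 1st, 3rd, 5th, ...).
Doing the same to "mtsarnnthu": "msrnh".

msrnh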